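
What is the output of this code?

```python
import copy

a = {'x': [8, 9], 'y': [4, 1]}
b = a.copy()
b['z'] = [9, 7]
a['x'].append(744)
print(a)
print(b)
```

Key concept: shallow copy of dict with mutable values.
Step by step:
`a = {'x': [8, 9], 'y': [4, 1]}` → a = {'x': [8, 9], 'y': [4, 1]}
`b = a.copy()` → b = {'x': [8, 9], 'y': [4, 1]}
`b['z'] = [9, 7]` → b = {'x': [8, 9], 'y': [4, 1], 'z': [9, 7]}
`a['x'].append(744)` → a = {'x': [8, 9, 744], 'y': [4, 1]}; b = {'x': [8, 9, 744], 'y': [4, 1], 'z': [9, 7]}
`print(a)` → prints {'x': [8, 9, 744], 'y': [4, 1]}
`print(b)` → prints {'x': [8, 9, 744], 'y': [4, 1], 'z': [9, 7]}

Answer:
{'x': [8, 9, 744], 'y': [4, 1]}
{'x': [8, 9, 744], 'y': [4, 1], 'z': [9, 7]}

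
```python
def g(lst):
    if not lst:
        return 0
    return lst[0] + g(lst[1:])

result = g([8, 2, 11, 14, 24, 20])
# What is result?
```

8 + 2 + 11 + 14 + 24 + 20 + 0 = 79

Answer: 79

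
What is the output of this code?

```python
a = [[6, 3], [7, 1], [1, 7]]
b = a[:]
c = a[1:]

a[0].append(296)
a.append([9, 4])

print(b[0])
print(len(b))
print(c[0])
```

Key concept: slice with nested mutation.
Step by step:
`a = [[6, 3], [7, 1], [1, 7]]` → a = [[6, 3], [7, 1], [1, 7]]
`b = a[:]` → b = [[6, 3], [7, 1], [1, 7]]
`c = a[1:]` → c = [[7, 1], [1, 7]]
`a[0].append(296)` → a = [[6, 3, 296], [7, 1], [1, 7]]; b = [[6, 3, 296], [7, 1], [1, 7]]
`a.append([9, 4])` → a = [[6, 3, 296], [7, 1], [1, 7], [9, 4]]
`print(b[0])` → prints [6, 3, 296]
`print(len(b))` → prints 3
`print(c[0])` → prints [7, 1]

Answer:
[6, 3, 296]
3
[7, 1]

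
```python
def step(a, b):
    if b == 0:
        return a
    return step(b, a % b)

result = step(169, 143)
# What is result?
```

step(169, 143) -> step(143, 26) -> step(26, 13) -> step(13, 0) -> 13

Answer: 13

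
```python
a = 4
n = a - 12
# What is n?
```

Trace:
`a = 4` → a = 4
`n = a - 12` → n = -8
So n = -8

Answer: -8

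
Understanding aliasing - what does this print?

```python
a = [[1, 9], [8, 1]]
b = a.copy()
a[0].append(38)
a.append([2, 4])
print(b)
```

Key concept: shallow copy with nested lists.
Step by step:
`a = [[1, 9], [8, 1]]` → a = [[1, 9], [8, 1]]
`b = a.copy()` → b = [[1, 9], [8, 1]]
`a[0].append(38)` → a = [[1, 9, 38], [8, 1]]; b = [[1, 9, 38], [8, 1]]
`a.append([2, 4])` → a = [[1, 9, 38], [8, 1], [2, 4]]
`print(b)` → prints [[1, 9, 38], [8, 1]]

Answer: [[1, 9, 38], [8, 1]]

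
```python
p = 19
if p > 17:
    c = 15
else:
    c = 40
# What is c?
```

Trace:
`p = 19` → p = 19
`if p > 17: ...` → p > 17 is True → c = 15
So c = 15

Answer: 15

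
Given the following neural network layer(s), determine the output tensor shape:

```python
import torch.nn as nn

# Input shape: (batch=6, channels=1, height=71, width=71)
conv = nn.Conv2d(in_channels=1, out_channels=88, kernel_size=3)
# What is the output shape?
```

Input: (6, 1, 71, 71) -> Output: (6, 88, 69, 69)

Answer: (6, 88, 69, 69)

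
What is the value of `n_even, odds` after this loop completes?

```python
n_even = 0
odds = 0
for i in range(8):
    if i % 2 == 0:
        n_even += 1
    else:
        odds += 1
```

Count evens and odds in range(8)
`n_even, odds` takes the values: (0, 0) → (1, 0) → (1, 1) → (2, 1) → (2, 2) → (3, 2) → (3, 3) → (4, 3) → (4, 4)

Answer: 4, 4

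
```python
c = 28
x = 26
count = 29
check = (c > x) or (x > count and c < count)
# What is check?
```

Trace:
`c = 28` → c = 28
`x = 26` → x = 26
`count = 29` → count = 29
`check = (c > x) or (x > count and c < count)` → check = True
So check = True

Answer: True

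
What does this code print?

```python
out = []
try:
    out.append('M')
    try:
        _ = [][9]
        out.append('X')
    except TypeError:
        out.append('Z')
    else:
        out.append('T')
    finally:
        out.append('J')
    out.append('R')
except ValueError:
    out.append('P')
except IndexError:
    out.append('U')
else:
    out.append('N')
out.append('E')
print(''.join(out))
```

Execution trace: 'M' (try body) → 'J' (inner finally) → 'U' (except IndexError) → 'E' (after the try/except). Output: MJUE

Answer: MJUE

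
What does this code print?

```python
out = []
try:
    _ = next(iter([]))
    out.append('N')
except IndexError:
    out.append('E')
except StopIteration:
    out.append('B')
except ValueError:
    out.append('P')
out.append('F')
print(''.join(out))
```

Execution trace: 'B' (except StopIteration) → 'F' (after the try/except). Output: BF

Answer: BF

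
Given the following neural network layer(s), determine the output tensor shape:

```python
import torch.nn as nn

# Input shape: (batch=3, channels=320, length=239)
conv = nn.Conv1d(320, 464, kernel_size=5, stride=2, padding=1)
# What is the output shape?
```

Input: (3, 320, 239) -> Output: (3, 464, 119)

Answer: (3, 464, 119)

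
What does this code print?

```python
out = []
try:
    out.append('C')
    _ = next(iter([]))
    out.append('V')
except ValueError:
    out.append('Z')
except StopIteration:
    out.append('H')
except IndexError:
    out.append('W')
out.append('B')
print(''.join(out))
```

Execution trace: 'C' (try body) → 'H' (except StopIteration) → 'B' (after the try/except). Output: CHB

Answer: CHB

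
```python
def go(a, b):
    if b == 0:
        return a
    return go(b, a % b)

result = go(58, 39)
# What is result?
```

go(58, 39) -> go(39, 19) -> go(19, 1) -> go(1, 0) -> 1

Answer: 1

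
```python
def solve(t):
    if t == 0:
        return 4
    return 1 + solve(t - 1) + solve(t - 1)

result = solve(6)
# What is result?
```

solve(t) = 1 + 2·solve(t-1), solve(0)=4. Closed form: (4+1)·2^6 - 1 = 319.

Answer: 319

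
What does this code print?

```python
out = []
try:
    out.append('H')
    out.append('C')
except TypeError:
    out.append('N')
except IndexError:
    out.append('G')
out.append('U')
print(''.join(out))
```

Execution trace: 'H' (try body) → 'C' (try body, no exception) → 'U' (after the try/except). Output: HCU

Answer: HCU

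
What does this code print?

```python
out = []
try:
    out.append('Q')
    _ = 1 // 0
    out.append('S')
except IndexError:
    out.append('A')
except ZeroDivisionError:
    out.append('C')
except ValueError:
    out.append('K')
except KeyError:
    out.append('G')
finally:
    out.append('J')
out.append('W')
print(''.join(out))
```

Execution trace: 'Q' (try body) → 'C' (except ZeroDivisionError) → 'J' (finally) → 'W' (after the try/except). Output: QCJW

Answer: QCJW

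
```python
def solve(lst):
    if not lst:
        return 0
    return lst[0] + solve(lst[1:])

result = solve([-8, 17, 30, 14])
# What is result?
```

(-8) + 17 + 30 + 14 + 0 = 53

Answer: 53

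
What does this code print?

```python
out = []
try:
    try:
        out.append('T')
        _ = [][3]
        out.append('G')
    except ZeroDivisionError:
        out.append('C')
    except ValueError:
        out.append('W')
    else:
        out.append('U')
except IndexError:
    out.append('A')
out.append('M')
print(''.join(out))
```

Execution trace: 'T' (try body) → 'A' (outer except IndexError) → 'M' (after the try/except). Output: TAM

Answer: TAM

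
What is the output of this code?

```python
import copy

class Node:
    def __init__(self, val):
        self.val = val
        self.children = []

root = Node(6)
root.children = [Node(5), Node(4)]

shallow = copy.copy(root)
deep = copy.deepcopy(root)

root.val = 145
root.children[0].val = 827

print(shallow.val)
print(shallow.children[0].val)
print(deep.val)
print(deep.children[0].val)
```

Key concept: deep copy with custom objects.
Step by step:
`root = Node(6)` → root = Node(val=6, children=[])
`root.children = [Node(5), Node(4)]` → root = Node(val=6, children=[Node(val=5, children=[]), Node(val=4, children=[])])
`shallow = copy.copy(root)` → shallow = Node(val=6, children=[Node(val=5, children=[]), Node(val=4, children=[])])
`deep = copy.deepcopy(root)` → deep = Node(val=6, children=[Node(val=5, children=[]), Node(val=4, children=[])])
`root.val = 145` → root = Node(val=145, children=[Node(val=5, children=[]), Node(val=4, children=[])])
`root.children[0].val = 827` → root = Node(val=145, children=[Node(val=827, children=[]), Node(val=4, children=[])]); shallow = Node(val=6, children=[Node(val=827, children=[]), Node(val=4, children=[])])
`print(shallow.val)` → prints 6
`print(shallow.children[0].val)` → prints 827
`print(deep.val)` → prints 6
`print(deep.children[0].val)` → prints 5

Answer:
6
827
6
5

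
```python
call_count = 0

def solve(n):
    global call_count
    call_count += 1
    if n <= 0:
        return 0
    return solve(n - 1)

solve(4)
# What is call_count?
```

Linear recursion stepping by 1: 5 calls from n=4 down to ≤0.

Answer: 5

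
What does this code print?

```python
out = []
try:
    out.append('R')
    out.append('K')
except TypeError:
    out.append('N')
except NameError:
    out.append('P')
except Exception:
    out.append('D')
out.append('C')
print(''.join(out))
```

Execution trace: 'R' (try body) → 'K' (try body, no exception) → 'C' (after the try/except). Output: RKC

Answer: RKC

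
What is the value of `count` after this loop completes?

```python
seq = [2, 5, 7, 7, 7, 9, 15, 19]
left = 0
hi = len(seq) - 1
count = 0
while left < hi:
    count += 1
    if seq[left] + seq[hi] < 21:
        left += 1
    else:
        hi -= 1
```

Steps to find pair summing to 21
`count` takes the values: 0 → 1 → 2 → 3 → 4 → 5 → 6 → 7

Answer: 7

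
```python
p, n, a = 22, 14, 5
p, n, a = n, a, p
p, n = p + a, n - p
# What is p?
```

Trace:
`p, n, a = 22, 14, 5` → p = 22; n = 14; a = 5
`p, n, a = n, a, p` → p = 14; n = 5; a = 22
`p, n = p + a, n - p` → p = 36; n = -9
So p = 36

Answer: 36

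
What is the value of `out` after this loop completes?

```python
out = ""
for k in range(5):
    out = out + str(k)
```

Concatenate digits 0 to 4
`out` takes the values: "" → "0" → "01" → "012" → "0123" → "01234"

Answer: "01234"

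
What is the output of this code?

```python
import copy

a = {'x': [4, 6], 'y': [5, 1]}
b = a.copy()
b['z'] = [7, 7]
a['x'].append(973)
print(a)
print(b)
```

Key concept: shallow copy of dict with mutable values.
Step by step:
`a = {'x': [4, 6], 'y': [5, 1]}` → a = {'x': [4, 6], 'y': [5, 1]}
`b = a.copy()` → b = {'x': [4, 6], 'y': [5, 1]}
`b['z'] = [7, 7]` → b = {'x': [4, 6], 'y': [5, 1], 'z': [7, 7]}
`a['x'].append(973)` → a = {'x': [4, 6, 973], 'y': [5, 1]}; b = {'x': [4, 6, 973], 'y': [5, 1], 'z': [7, 7]}
`print(a)` → prints {'x': [4, 6, 973], 'y': [5, 1]}
`print(b)` → prints {'x': [4, 6, 973], 'y': [5, 1], 'z': [7, 7]}

Answer:
{'x': [4, 6, 973], 'y': [5, 1]}
{'x': [4, 6, 973], 'y': [5, 1], 'z': [7, 7]}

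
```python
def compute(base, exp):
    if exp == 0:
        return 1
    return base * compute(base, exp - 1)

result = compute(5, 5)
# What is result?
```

compute(5, 5) = 5 * 5 * 5 * 5 * 5 = 3125

Answer: 3125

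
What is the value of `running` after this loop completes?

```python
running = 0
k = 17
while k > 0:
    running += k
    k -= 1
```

Sum 17 down to 1
`running` takes the values: 0 → 17 → 33 → 48 → 62 → 75 → 87 → 98 → 108 → 117 → 125 → 132 → 138 → 143 → 147 → 150 → 152 → 153

Answer: 153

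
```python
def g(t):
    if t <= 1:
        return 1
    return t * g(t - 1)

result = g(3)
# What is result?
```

g(3) = 3 * 2 * 1 = 6

Answer: 6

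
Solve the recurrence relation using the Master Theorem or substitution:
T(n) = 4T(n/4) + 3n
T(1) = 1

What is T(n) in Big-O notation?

By Master Theorem: a=4, b=4, f(n)=3n. Since log_4(4) = 1 and f(n) = Θ(n^1), Case 2 applies. T(n) = O(n log n).

Answer: O(n log n)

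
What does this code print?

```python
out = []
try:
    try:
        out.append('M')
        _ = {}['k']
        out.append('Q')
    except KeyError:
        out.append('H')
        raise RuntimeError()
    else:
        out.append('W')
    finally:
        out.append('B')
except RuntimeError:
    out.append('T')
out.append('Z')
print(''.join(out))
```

Execution trace: 'M' (try body) → 'H' (except KeyError) → 'B' (finally) → 'T' (outer except RuntimeError) → 'Z' (after the try/except). Output: MHBTZ

Answer: MHBTZ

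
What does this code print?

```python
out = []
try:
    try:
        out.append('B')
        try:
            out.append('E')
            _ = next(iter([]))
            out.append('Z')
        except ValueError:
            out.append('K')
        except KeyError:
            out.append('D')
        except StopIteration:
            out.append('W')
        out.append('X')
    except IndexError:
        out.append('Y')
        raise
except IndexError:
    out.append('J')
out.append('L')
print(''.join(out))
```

Execution trace: 'B' (try body) → 'E' (inner try body) → 'W' (inner except StopIteration) → 'X' (try body, no exception) → 'L' (after the try/except). Output: BEWXL

Answer: BEWXL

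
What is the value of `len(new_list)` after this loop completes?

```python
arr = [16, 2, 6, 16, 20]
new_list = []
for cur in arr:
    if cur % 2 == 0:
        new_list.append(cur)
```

Count even numbers in [16, 2, 6, 16, 20]
`new_list` takes the values: [] → [16] → [16, 2] → [16, 2, 6] → [16, 2, 6, 16] → [16, 2, 6, 16, 20]
So `len(new_list)` = 5

Answer: 5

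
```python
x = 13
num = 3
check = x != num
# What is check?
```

Trace:
`x = 13` → x = 13
`num = 3` → num = 3
`check = x != num` → check = True
So check = True

Answer: True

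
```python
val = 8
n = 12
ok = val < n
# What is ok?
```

Trace:
`val = 8` → val = 8
`n = 12` → n = 12
`ok = val < n` → ok = True
So ok = True

Answer: True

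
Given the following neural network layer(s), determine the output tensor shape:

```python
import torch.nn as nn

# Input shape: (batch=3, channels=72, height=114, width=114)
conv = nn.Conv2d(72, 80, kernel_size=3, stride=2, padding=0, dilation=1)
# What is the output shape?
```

Input: (3, 72, 114, 114) -> Output: (3, 80, 56, 56)

Answer: (3, 80, 56, 56)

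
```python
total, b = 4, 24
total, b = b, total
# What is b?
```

Trace:
`total, b = 4, 24` → total = 4; b = 24
`total, b = b, total` → total = 24; b = 4
So b = 4

Answer: 4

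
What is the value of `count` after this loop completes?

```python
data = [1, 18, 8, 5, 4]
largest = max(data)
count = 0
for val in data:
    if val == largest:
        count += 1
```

Count of max value 18 in [1, 18, 8, 5, 4]
`count` takes the values: 0 → 1

Answer: 1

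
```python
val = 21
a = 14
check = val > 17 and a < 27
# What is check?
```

Trace:
`val = 21` → val = 21
`a = 14` → a = 14
`check = val > 17 and a < 27` → check = True
So check = True

Answer: True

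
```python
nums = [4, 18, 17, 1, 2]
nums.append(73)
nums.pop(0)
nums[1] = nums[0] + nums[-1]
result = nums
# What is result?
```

Trace:
`nums = [4, 18, 17, 1, 2]` → nums = [4, 18, 17, 1, 2]
`nums.append(73)` → nums = [4, 18, 17, 1, 2, 73]
`nums.pop(0)` → nums = [18, 17, 1, 2, 73]
`nums[1] = nums[0] + nums[-1]` → nums = [18, 91, 1, 2, 73]
`result = nums` → result = [18, 91, 1, 2, 73]
So result = [18, 91, 1, 2, 73]

Answer: [18, 91, 1, 2, 73]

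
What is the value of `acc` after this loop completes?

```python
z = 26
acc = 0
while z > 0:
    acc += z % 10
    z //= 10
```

Sum digits of 26
`acc` takes the values: 0 → 6 → 8

Answer: 8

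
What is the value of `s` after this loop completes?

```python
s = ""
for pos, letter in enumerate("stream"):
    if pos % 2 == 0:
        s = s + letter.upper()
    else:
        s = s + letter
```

Uppercase even positions in 'stream'
`s` takes the values: "" → "S" → "St" → "StR" → "StRe" → "StReA" → "StReAm"

Answer: "StReAm"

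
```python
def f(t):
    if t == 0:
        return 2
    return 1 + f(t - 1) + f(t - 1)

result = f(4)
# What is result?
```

f(t) = 1 + 2·f(t-1), f(0)=2. Closed form: (2+1)·2^4 - 1 = 47.

Answer: 47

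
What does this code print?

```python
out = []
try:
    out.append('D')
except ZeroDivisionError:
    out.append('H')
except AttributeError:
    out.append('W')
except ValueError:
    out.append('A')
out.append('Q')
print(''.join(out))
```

Execution trace: 'D' (try body, no exception) → 'Q' (after the try/except). Output: DQ

Answer: DQ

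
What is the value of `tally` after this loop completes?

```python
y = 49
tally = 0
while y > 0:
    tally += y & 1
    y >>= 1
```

Count set bits in 49 (binary: 0b110001)
`tally` takes the values: 0 → 1 → 2 → 3

Answer: 3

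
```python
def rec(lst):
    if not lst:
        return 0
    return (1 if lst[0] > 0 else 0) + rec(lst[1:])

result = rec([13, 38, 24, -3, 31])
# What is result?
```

Count of positive elements in [13, 38, 24, -3, 31] = 4

Answer: 4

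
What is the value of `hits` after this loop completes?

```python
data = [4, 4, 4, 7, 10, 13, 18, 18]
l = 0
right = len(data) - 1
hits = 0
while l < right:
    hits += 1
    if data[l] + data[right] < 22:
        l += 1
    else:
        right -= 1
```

Steps to find pair summing to 22
`hits` takes the values: 0 → 1 → 2 → 3 → 4 → 5 → 6 → 7

Answer: 7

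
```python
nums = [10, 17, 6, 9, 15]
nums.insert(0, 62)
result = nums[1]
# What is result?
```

Trace:
`nums = [10, 17, 6, 9, 15]` → nums = [10, 17, 6, 9, 15]
`nums.insert(0, 62)` → nums = [62, 10, 17, 6, 9, 15]
`result = nums[1]` → result = 10
So result = 10

Answer: 10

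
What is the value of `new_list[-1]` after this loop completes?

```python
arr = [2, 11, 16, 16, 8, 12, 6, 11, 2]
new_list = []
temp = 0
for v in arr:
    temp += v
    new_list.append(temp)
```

Cumulative sum ends at 84
`new_list` takes the values: [] → [2] → [2, 13] → [2, 13, 29] → [2, 13, 29, 45] → [2, 13, 29, 45, 53] → [2, 13, 29, 45, 53, 65] → [2, 13, 29, 45, 53, 65, 71] → [2, 13, 29, 45, 53, 65, 71, 82] → [2, 13, 29, 45, 53, 65, 71, 82, 84]
So `new_list[-1]` = 84

Answer: 84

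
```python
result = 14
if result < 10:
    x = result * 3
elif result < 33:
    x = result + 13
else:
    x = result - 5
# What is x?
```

Trace:
`result = 14` → result = 14
`if result < 10: ...` → result < 10 is False, result < 33 is True → x = 27
So x = 27

Answer: 27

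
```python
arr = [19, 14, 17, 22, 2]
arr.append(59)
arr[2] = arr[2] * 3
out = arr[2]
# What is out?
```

Trace:
`arr = [19, 14, 17, 22, 2]` → arr = [19, 14, 17, 22, 2]
`arr.append(59)` → arr = [19, 14, 17, 22, 2, 59]
`arr[2] = arr[2] * 3` → arr = [19, 14, 51, 22, 2, 59]
`out = arr[2]` → out = 51
So out = 51

Answer: 51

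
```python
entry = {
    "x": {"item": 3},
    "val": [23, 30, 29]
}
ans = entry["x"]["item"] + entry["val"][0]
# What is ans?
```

Trace:
`entry = { ...` → entry = {'x': {'item': 3}, 'val': [23, 30, 29]}
`ans = entry["x"]["item"] + entry["val"][0]` → ans = 26
So ans = 26

Answer: 26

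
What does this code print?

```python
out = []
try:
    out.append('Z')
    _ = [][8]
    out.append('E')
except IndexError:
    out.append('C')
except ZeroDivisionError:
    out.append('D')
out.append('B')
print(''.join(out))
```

Execution trace: 'Z' (try body) → 'C' (except IndexError) → 'B' (after the try/except). Output: ZCB

Answer: ZCB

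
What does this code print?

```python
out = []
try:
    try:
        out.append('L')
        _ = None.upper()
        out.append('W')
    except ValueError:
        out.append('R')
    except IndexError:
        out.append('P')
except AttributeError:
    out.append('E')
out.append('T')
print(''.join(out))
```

Execution trace: 'L' (try body) → 'E' (outer except AttributeError) → 'T' (after the try/except). Output: LET

Answer: LET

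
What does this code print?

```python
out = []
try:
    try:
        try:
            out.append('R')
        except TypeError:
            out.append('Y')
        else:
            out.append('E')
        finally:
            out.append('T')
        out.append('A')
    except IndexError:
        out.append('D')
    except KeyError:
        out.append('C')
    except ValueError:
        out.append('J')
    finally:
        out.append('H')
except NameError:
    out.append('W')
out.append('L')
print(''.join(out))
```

Execution trace: 'R' (inner try body, no exception) → 'E' (inner else) → 'T' (inner finally) → 'A' (try body, no exception) → 'H' (finally) → 'L' (after the try/except). Output: RETAHL

Answer: RETAHL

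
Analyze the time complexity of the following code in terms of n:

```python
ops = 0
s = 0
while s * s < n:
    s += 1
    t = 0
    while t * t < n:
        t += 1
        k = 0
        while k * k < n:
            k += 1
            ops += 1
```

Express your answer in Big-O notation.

Each loop level contributes: √n × √n × √n. Multiplying the contributions gives O(n√n).

Answer: O(n√n)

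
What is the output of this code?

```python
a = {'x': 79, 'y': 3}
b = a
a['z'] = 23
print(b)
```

Key concept: dict aliasing.
Step by step:
`a = {'x': 79, 'y': 3}` → a = {'x': 79, 'y': 3}
`b = a` → b = {'x': 79, 'y': 3} (same object as a)
`a['z'] = 23` → a = {'x': 79, 'y': 3, 'z': 23} (same object as b); b = {'x': 79, 'y': 3, 'z': 23} (same object as a)
`print(b)` → prints {'x': 79, 'y': 3, 'z': 23}

Answer: {'x': 79, 'y': 3, 'z': 23}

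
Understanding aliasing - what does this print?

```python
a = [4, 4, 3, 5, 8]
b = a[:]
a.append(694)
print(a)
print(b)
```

Key concept: slice [:] creates copy.
Step by step:
`a = [4, 4, 3, 5, 8]` → a = [4, 4, 3, 5, 8]
`b = a[:]` → b = [4, 4, 3, 5, 8]
`a.append(694)` → a = [4, 4, 3, 5, 8, 694]
`print(a)` → prints [4, 4, 3, 5, 8, 694]
`print(b)` → prints [4, 4, 3, 5, 8]

Answer:
[4, 4, 3, 5, 8, 694]
[4, 4, 3, 5, 8]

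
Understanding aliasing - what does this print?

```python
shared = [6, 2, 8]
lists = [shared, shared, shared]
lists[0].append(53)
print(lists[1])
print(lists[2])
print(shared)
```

Key concept: list of same reference.
Step by step:
`shared = [6, 2, 8]` → shared = [6, 2, 8]
`lists = [shared, shared, shared]` → lists = [[6, 2, 8], [6, 2, 8], [6, 2, 8]]
`lists[0].append(53)` → shared = [6, 2, 8, 53]; lists = [[6, 2, 8, 53], [6, 2, 8, 53], [6, 2, 8, 53]]
`print(lists[1])` → prints [6, 2, 8, 53]
`print(lists[2])` → prints [6, 2, 8, 53]
`print(shared)` → prints [6, 2, 8, 53]

Answer:
[6, 2, 8, 53]
[6, 2, 8, 53]
[6, 2, 8, 53]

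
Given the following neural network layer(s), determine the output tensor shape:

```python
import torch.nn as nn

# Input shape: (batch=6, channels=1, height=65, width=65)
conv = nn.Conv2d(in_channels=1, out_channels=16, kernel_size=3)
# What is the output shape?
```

Input: (6, 1, 65, 65) -> Output: (6, 16, 63, 63)

Answer: (6, 16, 63, 63)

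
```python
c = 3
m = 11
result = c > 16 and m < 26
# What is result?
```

Trace:
`c = 3` → c = 3
`m = 11` → m = 11
`result = c > 16 and m < 26` → result = False
So result = False

Answer: False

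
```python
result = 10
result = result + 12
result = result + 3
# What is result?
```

Trace:
`result = 10` → result = 10
`result = result + 12` → result = 22
`result = result + 3` → result = 25
So result = 25

Answer: 25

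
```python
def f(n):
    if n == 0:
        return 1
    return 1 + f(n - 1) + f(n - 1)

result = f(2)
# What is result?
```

f(n) = 1 + 2·f(n-1), f(0)=1. Closed form: (1+1)·2^2 - 1 = 7.

Answer: 7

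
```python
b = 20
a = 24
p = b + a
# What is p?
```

Trace:
`b = 20` → b = 20
`a = 24` → a = 24
`p = b + a` → p = 44
So p = 44

Answer: 44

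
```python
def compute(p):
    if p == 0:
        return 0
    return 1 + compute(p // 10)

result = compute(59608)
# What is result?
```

Count of digits of 59608: 5

Answer: 5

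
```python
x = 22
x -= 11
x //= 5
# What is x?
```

Trace:
`x = 22` → x = 22
`x -= 11` → x = 11
`x //= 5` → x = 2
So x = 2

Answer: 2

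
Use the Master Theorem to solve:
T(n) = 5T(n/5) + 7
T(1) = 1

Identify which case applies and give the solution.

a=5, b=5, f(n)=7. log_5(5) = 1. Since c=0 < 1, Case 1 applies: T(n) = Θ(n^log_b(a)) = O(n).

Answer: O(n) - Case 1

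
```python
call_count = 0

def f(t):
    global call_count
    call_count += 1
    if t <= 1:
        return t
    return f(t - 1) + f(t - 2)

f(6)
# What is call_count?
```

Calls(t) = 1 + Calls(t-1) + Calls(t-2); Calls(0)=Calls(1)=1. For t=6 this gives 25.

Answer: 25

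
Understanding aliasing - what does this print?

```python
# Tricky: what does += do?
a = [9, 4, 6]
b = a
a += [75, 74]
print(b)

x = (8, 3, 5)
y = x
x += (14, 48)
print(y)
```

Key concept: += behavior differs for mutable vs immutable.
Step by step:
`a = [9, 4, 6]` → a = [9, 4, 6]
`b = a` → b = [9, 4, 6] (same object as a)
`a += [75, 74]` → a = [9, 4, 6, 75, 74] (same object as b); b = [9, 4, 6, 75, 74] (same object as a)
`print(b)` → prints [9, 4, 6, 75, 74]
`x = (8, 3, 5)` → x = (8, 3, 5)
`y = x` → y = (8, 3, 5)
`x += (14, 48)` → x = (8, 3, 5, 14, 48)
`print(y)` → prints (8, 3, 5)

Answer:
[9, 4, 6, 75, 74]
(8, 3, 5)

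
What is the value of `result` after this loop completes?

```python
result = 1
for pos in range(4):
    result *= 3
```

3^4 = 81
`result` takes the values: 1 → 3 → 9 → 27 → 81

Answer: 81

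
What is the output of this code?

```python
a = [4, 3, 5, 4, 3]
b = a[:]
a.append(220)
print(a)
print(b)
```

Key concept: slice [:] creates copy.
Step by step:
`a = [4, 3, 5, 4, 3]` → a = [4, 3, 5, 4, 3]
`b = a[:]` → b = [4, 3, 5, 4, 3]
`a.append(220)` → a = [4, 3, 5, 4, 3, 220]
`print(a)` → prints [4, 3, 5, 4, 3, 220]
`print(b)` → prints [4, 3, 5, 4, 3]

Answer:
[4, 3, 5, 4, 3, 220]
[4, 3, 5, 4, 3]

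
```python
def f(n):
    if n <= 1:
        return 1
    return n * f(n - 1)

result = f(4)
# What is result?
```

f(4) = 4 * 3 * 2 * 1 = 24

Answer: 24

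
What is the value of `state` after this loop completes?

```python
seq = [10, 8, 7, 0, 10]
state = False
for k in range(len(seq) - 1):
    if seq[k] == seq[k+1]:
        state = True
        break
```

Check consecutive duplicates in [10, 8, 7, 0, 10]
`state` takes the values: False

Answer: False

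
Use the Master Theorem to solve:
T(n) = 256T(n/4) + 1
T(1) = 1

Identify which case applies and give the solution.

a=256, b=4, f(n)=1. log_4(256) = 4. Since c=0 < 4, Case 1 applies: T(n) = Θ(n^log_b(a)) = O(n^4).

Answer: O(n^4) - Case 1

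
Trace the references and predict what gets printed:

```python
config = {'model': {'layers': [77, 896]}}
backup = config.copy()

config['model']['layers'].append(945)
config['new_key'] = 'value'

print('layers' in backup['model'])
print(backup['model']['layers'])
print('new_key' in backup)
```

Key concept: shallow copy gotcha with nested dict.
Step by step:
`config = {'model': {'layers': [77, 896]}}` → config = {'model': {'layers': [77, 896]}}
`backup = config.copy()` → backup = {'model': {'layers': [77, 896]}}
`config['model']['layers'].append(945)` → config = {'model': {'layers': [77, 896, 945]}}; backup = {'model': {'layers': [77, 896, 945]}}
`config['new_key'] = 'value'` → config = {'model': {'layers': [77, 896, 945]}, 'new_key': 'value'}
`print('layers' in backup['model'])` → prints True
`print(backup['model']['layers'])` → prints [77, 896, 945]
`print('new_key' in backup)` → prints False

Answer:
True
[77, 896, 945]
False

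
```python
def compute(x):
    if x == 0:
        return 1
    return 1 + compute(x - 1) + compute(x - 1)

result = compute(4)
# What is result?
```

compute(x) = 1 + 2·compute(x-1), compute(0)=1. Closed form: (1+1)·2^4 - 1 = 31.

Answer: 31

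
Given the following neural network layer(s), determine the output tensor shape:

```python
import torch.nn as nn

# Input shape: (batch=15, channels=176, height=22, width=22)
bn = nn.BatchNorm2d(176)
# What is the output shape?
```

Input: (15, 176, 22, 22) -> Output: (15, 176, 22, 22)

Answer: (15, 176, 22, 22)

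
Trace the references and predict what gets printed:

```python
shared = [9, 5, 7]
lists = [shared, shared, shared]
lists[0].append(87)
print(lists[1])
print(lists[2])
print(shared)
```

Key concept: list of same reference.
Step by step:
`shared = [9, 5, 7]` → shared = [9, 5, 7]
`lists = [shared, shared, shared]` → lists = [[9, 5, 7], [9, 5, 7], [9, 5, 7]]
`lists[0].append(87)` → shared = [9, 5, 7, 87]; lists = [[9, 5, 7, 87], [9, 5, 7, 87], [9, 5, 7, 87]]
`print(lists[1])` → prints [9, 5, 7, 87]
`print(lists[2])` → prints [9, 5, 7, 87]
`print(shared)` → prints [9, 5, 7, 87]

Answer:
[9, 5, 7, 87]
[9, 5, 7, 87]
[9, 5, 7, 87]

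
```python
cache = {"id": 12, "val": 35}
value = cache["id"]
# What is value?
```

Trace:
`cache = {"id": 12, "val": 35}` → cache = {'id': 12, 'val': 35}
`value = cache["id"]` → value = 12
So value = 12

Answer: 12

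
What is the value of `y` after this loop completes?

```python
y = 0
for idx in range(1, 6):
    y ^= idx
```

XOR of 1 to 5
`y` takes the values: 0 → 1 → 3 → 0 → 4 → 1

Answer: 1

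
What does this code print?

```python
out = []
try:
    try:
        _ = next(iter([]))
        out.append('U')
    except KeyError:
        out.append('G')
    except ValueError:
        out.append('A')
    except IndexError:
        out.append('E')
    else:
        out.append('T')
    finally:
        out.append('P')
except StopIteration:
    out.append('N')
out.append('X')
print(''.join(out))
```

Execution trace: 'P' (finally) → 'N' (outer except StopIteration) → 'X' (after the try/except). Output: PNX

Answer: PNX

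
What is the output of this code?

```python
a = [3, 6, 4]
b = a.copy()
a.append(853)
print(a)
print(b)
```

Key concept: list.copy() creates independent copy.
Step by step:
`a = [3, 6, 4]` → a = [3, 6, 4]
`b = a.copy()` → b = [3, 6, 4]
`a.append(853)` → a = [3, 6, 4, 853]
`print(a)` → prints [3, 6, 4, 853]
`print(b)` → prints [3, 6, 4]

Answer:
[3, 6, 4, 853]
[3, 6, 4]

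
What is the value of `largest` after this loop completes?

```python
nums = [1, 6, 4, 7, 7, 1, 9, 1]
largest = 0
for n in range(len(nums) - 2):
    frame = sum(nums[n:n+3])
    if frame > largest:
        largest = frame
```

Max sum of 3-element window in [1, 6, 4, 7, 7, 1, 9, 1]
`largest` takes the values: 0 → 11 → 17 → 18

Answer: 18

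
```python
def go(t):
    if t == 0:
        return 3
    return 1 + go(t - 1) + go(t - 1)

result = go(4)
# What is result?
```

go(t) = 1 + 2·go(t-1), go(0)=3. Closed form: (3+1)·2^4 - 1 = 63.

Answer: 63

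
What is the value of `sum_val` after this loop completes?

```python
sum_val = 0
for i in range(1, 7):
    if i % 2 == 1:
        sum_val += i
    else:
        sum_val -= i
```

Add odd, subtract even
`sum_val` takes the values: 0 → 1 → -1 → 2 → -2 → 3 → -3

Answer: -3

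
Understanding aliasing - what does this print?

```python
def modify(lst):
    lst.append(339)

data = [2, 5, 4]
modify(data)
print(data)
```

Key concept: function modifies passed list.
Step by step:
`data = [2, 5, 4]` → data = [2, 5, 4]
`modify(data)` → data = [2, 5, 4, 339]
`print(data)` → prints [2, 5, 4, 339]

Answer: [2, 5, 4, 339]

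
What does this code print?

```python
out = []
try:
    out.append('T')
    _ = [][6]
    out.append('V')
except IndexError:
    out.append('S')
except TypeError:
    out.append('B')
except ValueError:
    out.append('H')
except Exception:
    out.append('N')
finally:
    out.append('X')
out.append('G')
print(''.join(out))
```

Execution trace: 'T' (try body) → 'S' (except IndexError) → 'X' (finally) → 'G' (after the try/except). Output: TSXG

Answer: TSXG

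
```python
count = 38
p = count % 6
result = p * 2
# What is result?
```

Trace:
`count = 38` → count = 38
`p = count % 6` → p = 2
`result = p * 2` → result = 4
So result = 4

Answer: 4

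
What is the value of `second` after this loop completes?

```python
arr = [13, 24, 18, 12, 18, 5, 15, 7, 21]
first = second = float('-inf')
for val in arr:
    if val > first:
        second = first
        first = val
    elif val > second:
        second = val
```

Second largest (with repeats) in [13, 24, 18, 12, 18, 5, 15, 7, 21]
`second` takes the values: -inf → 13 → 18 → 21

Answer: 21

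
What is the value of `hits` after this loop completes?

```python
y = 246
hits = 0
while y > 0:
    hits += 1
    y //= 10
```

Count digits by repeated division by 10
`hits` takes the values: 0 → 1 → 2 → 3

Answer: 3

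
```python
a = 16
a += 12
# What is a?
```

Trace:
`a = 16` → a = 16
`a += 12` → a = 28
So a = 28

Answer: 28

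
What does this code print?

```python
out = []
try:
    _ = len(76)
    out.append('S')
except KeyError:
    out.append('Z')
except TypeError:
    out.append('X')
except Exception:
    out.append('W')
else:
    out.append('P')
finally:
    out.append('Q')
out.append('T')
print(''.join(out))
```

Execution trace: 'X' (except TypeError) → 'Q' (finally) → 'T' (after the try/except). Output: XQT

Answer: XQT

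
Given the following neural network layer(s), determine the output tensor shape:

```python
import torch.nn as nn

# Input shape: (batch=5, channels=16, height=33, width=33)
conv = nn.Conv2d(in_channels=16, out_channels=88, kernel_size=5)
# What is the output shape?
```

Input: (5, 16, 33, 33) -> Output: (5, 88, 29, 29)

Answer: (5, 88, 29, 29)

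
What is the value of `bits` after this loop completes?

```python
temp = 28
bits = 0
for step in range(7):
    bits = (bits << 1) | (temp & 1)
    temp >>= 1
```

Reverse lowest 7 bits of 28
`bits` takes the values: 0 → 1 → 3 → 7 → 14 → 28

Answer: 28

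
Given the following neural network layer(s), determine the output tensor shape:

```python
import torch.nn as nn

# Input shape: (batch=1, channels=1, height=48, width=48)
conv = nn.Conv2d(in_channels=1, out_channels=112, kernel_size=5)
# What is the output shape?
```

Input: (1, 1, 48, 48) -> Output: (1, 112, 44, 44)

Answer: (1, 112, 44, 44)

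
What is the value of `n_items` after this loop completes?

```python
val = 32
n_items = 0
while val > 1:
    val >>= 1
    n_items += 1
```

Count right shifts until 1
`n_items` takes the values: 0 → 1 → 2 → 3 → 4 → 5

Answer: 5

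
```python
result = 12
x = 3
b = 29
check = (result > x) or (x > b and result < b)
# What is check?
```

Trace:
`result = 12` → result = 12
`x = 3` → x = 3
`b = 29` → b = 29
`check = (result > x) or (x > b and result < b)` → check = True
So check = True

Answer: True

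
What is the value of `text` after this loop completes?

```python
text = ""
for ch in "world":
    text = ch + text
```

Reverse 'world'
`text` takes the values: "" → "w" → "ow" → "row" → "lrow" → "dlrow"

Answer: "dlrow"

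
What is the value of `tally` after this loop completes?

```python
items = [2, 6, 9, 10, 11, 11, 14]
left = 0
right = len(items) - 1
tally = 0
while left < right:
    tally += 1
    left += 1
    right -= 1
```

Iterations until pointers meet (list length 7)
`tally` takes the values: 0 → 1 → 2 → 3

Answer: 3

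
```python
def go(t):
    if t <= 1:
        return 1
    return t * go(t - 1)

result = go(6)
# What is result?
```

go(6) = 6 * 5 * 4 * 3 * 2 * 1 = 720

Answer: 720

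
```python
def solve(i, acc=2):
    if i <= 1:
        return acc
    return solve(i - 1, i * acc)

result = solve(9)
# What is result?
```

Accumulator trace (n, acc): (9, 2) -> (8, 18) -> (7, 144) -> (6, 1008) -> (5, 6048) -> (4, 30240) -> (3, 120960) -> (2, 362880) -> (1, 725760) -> return 725760

Answer: 725760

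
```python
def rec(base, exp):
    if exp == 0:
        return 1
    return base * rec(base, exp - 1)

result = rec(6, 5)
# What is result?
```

rec(6, 5) = 6 * 6 * 6 * 6 * 6 = 7776

Answer: 7776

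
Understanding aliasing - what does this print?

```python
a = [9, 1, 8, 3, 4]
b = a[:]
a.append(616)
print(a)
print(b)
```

Key concept: slice [:] creates copy.
Step by step:
`a = [9, 1, 8, 3, 4]` → a = [9, 1, 8, 3, 4]
`b = a[:]` → b = [9, 1, 8, 3, 4]
`a.append(616)` → a = [9, 1, 8, 3, 4, 616]
`print(a)` → prints [9, 1, 8, 3, 4, 616]
`print(b)` → prints [9, 1, 8, 3, 4]

Answer:
[9, 1, 8, 3, 4, 616]
[9, 1, 8, 3, 4]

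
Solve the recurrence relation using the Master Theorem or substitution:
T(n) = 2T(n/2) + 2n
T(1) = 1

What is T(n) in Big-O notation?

By Master Theorem: a=2, b=2, f(n)=2n. Since log_2(2) = 1 and f(n) = Θ(n^1), Case 2 applies. T(n) = O(n log n).

Answer: O(n log n)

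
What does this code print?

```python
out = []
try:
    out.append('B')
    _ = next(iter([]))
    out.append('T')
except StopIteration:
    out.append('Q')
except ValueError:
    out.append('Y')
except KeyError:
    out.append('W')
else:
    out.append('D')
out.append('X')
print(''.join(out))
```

Execution trace: 'B' (try body) → 'Q' (except StopIteration) → 'X' (after the try/except). Output: BQX

Answer: BQX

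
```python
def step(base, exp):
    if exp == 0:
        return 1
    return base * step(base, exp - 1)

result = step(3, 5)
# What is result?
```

step(3, 5) = 3 * 3 * 3 * 3 * 3 = 243

Answer: 243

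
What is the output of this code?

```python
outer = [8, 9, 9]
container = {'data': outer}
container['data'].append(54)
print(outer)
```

Key concept: dict holds reference to list.
Step by step:
`outer = [8, 9, 9]` → outer = [8, 9, 9]
`container = {'data': outer}` → container = {'data': [8, 9, 9]}
`container['data'].append(54)` → outer = [8, 9, 9, 54]; container = {'data': [8, 9, 9, 54]}
`print(outer)` → prints [8, 9, 9, 54]

Answer: [8, 9, 9, 54]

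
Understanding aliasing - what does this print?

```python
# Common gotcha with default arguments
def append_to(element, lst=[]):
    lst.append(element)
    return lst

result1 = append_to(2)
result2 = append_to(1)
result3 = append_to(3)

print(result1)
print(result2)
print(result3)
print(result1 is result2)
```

Key concept: mutable default argument gotcha.
Step by step:
`result1 = append_to(2)` → result1 = [2]
`result2 = append_to(1)` → result1 = [2, 1] (same object as result2); result2 = [2, 1] (same object as result1)
`result3 = append_to(3)` → result1 = [2, 1, 3] (same object as result2, result3); result2 = [2, 1, 3] (same object as result1, result3); result3 = [2, 1, 3] (same object as result1, result2)
`print(result1)` → prints [2, 1, 3]
`print(result2)` → prints [2, 1, 3]
`print(result3)` → prints [2, 1, 3]
`print(result1 is result2)` → prints True

Answer:
[2, 1, 3]
[2, 1, 3]
[2, 1, 3]
True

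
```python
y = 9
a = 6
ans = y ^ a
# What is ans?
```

Trace:
`y = 9` → y = 9
`a = 6` → a = 6
`ans = y ^ a` → ans = 15
So ans = 15

Answer: 15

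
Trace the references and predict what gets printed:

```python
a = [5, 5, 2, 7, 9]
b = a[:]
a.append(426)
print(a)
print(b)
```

Key concept: slice [:] creates copy.
Step by step:
`a = [5, 5, 2, 7, 9]` → a = [5, 5, 2, 7, 9]
`b = a[:]` → b = [5, 5, 2, 7, 9]
`a.append(426)` → a = [5, 5, 2, 7, 9, 426]
`print(a)` → prints [5, 5, 2, 7, 9, 426]
`print(b)` → prints [5, 5, 2, 7, 9]

Answer:
[5, 5, 2, 7, 9, 426]
[5, 5, 2, 7, 9]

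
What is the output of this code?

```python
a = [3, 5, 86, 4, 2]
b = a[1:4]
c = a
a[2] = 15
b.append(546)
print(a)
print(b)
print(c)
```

Key concept: slice vs alias.
Step by step:
`a = [3, 5, 86, 4, 2]` → a = [3, 5, 86, 4, 2]
`b = a[1:4]` → b = [5, 86, 4]
`c = a` → c = [3, 5, 86, 4, 2] (same object as a)
`a[2] = 15` → a = [3, 5, 15, 4, 2] (same object as c); c = [3, 5, 15, 4, 2] (same object as a)
`b.append(546)` → b = [5, 86, 4, 546]
`print(a)` → prints [3, 5, 15, 4, 2]
`print(b)` → prints [5, 86, 4, 546]
`print(c)` → prints [3, 5, 15, 4, 2]

Answer:
[3, 5, 15, 4, 2]
[5, 86, 4, 546]
[3, 5, 15, 4, 2]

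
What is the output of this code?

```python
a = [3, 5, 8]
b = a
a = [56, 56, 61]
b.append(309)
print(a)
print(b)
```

Key concept: rebinding vs mutation: a is rebound to a new list, b still points at the original.
Step by step:
`a = [3, 5, 8]` → a = [3, 5, 8]
`b = a` → b = [3, 5, 8] (same object as a)
`a = [56, 56, 61]` → a = [56, 56, 61]
`b.append(309)` → b = [3, 5, 8, 309]
`print(a)` → prints [56, 56, 61]
`print(b)` → prints [3, 5, 8, 309]

Answer:
[56, 56, 61]
[3, 5, 8, 309]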